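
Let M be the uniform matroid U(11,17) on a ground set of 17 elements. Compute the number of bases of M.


Bases of U(11,17) are all 11-element subsets of the 17-element ground set.
Number of bases = C(17,11).
C(17,11) = 17! / (11! * 6!) = 12376.

12376


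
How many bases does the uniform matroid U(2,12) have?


Bases of U(2,12) are all 2-element subsets of the 12-element ground set.
Number of bases = C(12,2).
C(12,2) = (12 * 11) / (1 * 2) = 66.

66


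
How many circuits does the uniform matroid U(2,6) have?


In U(2,6), circuits are the (3)-element subsets.
Any set of 3 elements is dependent, and removing any one element gives
an independent set of size 2, so it is a minimal dependent set.
Number of circuits = C(6,3) = 6! / (3! * 3!) = 20.

20


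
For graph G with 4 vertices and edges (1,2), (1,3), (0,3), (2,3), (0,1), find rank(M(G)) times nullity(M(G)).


r(M) = |V| - c = 4 - 1 = 3.
nullity = |E| - r(M) = 5 - 3 = 2.
Product = 3 * 2 = 6.

6


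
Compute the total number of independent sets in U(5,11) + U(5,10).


For a direct sum, |I(M1+M2)| = |I(M1)| * |I(M2)|.
|I(U(5,11))| = sum C(11,k) for k=0..5 = 1024.
|I(U(5,10))| = sum C(10,k) for k=0..5 = 638.
Total = 1024 * 638 = 653312.

653312


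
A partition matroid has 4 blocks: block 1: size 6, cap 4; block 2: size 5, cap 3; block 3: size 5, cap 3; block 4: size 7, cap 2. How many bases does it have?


A basis picks exactly ci elements from block i.
Number of bases = product of C(|Si|, ci).
= C(6,4) * C(5,3) * C(5,3) * C(7,2)
= 15 * 10 * 10 * 21
= 31500.

31500


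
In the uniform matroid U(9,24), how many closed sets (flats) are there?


Flats of U(9,24): every subset of size < 9 is a flat, plus E itself.
Count = (24 choose 0) + (24 choose 1) + (24 choose 2) + (24 choose 3) + (24 choose 4) + (24 choose 5) + (24 choose 6) + (24 choose 7) + (24 choose 8) + 1
     = 1 + 24 + 276 + 2024 + 10626 + 42504 + 134596 + 346104 + 735471 + 1
     = 1271627.

1271627


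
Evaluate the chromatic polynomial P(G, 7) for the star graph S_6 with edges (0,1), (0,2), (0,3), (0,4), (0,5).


P(tree, k) = k * (k-1)^(5) for any tree on 6 vertices.
P(7) = 7 * 6^5 = 7 * 7776 = 54432.

54432


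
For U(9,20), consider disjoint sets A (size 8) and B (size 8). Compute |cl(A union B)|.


|A union B| = 8 + 8 = 16 (disjoint).
In U(9,20), cl(S) = S if |S| < 9, else cl(S) = E.
Since 16 >= 9, cl(A union B) = E.
|cl(A union B)| = 20.

20


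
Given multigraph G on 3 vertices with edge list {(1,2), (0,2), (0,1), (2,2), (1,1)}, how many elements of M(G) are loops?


In a graphic matroid, a loop is a self-loop edge (u,u) with rank 0.
Examining all 5 edges for self-loops...
Self-loops found: (2,2), (1,1)
Number of loops = 2.

2


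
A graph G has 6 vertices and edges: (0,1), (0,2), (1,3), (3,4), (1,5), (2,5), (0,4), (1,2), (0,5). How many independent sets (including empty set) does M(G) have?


An independent set in a graphic matroid is an acyclic edge subset.
G has 6 vertices and 9 edges.
Enumerate all 2^9 = 512 subsets, checking for acyclicity.
Total independent sets = 280.

280


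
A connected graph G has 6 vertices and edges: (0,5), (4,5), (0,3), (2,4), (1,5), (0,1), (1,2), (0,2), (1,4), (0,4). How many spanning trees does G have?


By Kirchhoff's matrix tree theorem, the number of spanning trees equals
the determinant of any cofactor of the Laplacian matrix L.
G has 6 vertices and 10 edges.
Computing the (5 x 5) cofactor determinant gives 75.

75


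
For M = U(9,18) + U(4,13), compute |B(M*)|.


(M1+M2)* = M1* + M2*.
M1* = U(9,18), bases: C(18,9) = 48620.
M2* = U(9,13), bases: C(13,9) = 715.
|B(M*)| = 48620 * 715 = 34763300.

34763300


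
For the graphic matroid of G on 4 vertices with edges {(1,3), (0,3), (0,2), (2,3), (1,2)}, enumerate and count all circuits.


A circuit in a graphic matroid = edge set of a simple cycle.
G has 4 vertices and 5 edges.
Enumerating all minimal edge subsets forming cycles...
Total circuits found: 3.

3


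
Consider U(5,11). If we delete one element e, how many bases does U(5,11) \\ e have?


Deleting e from U(5,11) gives U(5,10) since n > r.
Bases of U(5,10) = C(10,5) = 252.

252


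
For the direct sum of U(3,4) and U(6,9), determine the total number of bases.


Bases of a direct sum M1 + M2: |B| = |B(M1)| * |B(M2)|.
|B(U(3,4))| = C(4,3) = 4.
|B(U(6,9))| = C(9,6) = 84.
Total bases = 4 * 84 = 336.

336


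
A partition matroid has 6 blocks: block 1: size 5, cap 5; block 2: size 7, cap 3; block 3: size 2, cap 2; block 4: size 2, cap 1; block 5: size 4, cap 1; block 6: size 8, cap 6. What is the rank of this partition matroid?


Rank of a partition matroid = sum of min(|Si|, ci) for each block.
= min(5,5) + min(7,3) + min(2,2) + min(2,1) + min(4,1) + min(8,6)
= 5 + 3 + 2 + 1 + 1 + 6
= 18.

18


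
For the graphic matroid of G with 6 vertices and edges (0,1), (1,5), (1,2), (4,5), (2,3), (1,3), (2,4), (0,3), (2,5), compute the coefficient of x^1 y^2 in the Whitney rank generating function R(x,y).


R(x,y) = sum over A in 2^E of x^(r(E)-r(A)) * y^(|A|-r(A)).
G has 6 vertices, 9 edges. r(E) = 5.
Enumerate all 2^9 = 512 subsets.
Count subsets with r(E)-r(A)=1 and |A|-r(A)=2: 19.

19


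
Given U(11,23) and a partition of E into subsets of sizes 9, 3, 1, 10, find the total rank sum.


r(Ai) = min(|Ai|, 11) for each part.
Sum = min(9,11) + min(3,11) + min(1,11) + min(10,11)
    = 9 + 3 + 1 + 10
    = 23.

23


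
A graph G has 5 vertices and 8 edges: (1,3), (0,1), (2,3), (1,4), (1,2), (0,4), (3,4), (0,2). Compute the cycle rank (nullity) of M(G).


Cycle rank (nullity) = |E| - r(M) = |E| - (|V| - c).
|E| = 8, |V| = 5, c = 1.
Nullity = 8 - (5 - 1) = 8 - 4 = 4.

4


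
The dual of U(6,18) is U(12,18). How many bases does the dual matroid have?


The dual of U(r,n) is U(n-r, n) = U(12,18).
Bases of U(12,18) are all (12)-element subsets.
|B(M*)| = C(18,12) = 18! / (12! * 6!) = 18564.

18564


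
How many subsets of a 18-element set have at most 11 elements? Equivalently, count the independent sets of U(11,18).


Independent sets of U(11,18) are all subsets of size <= 11.
Count = C(18,0) + C(18,1) + C(18,2) + C(18,3) + C(18,4) + C(18,5) + C(18,6) + C(18,7) + C(18,8) + C(18,9) + C(18,10) + C(18,11)
     = 1 + 18 + 153 + 816 + 3060 + 8568 + 18564 + 31824 + 43758 + 48620 + 43758 + 31824
     = 230964.

230964


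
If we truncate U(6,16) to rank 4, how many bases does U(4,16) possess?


Truncating U(6,16) to rank 4 gives U(4,16).
Bases of U(4,16) are all 4-element subsets of 16 elements.
Number of bases = C(16,4) = 16! / (4! * 12!) = 1820.

1820


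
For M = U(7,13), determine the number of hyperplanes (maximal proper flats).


Hyperplanes of U(7,13) are flats of rank 6.
In a uniform matroid, these are exactly the (6)-element subsets.
Count = C(13,6) = 1716.

1716


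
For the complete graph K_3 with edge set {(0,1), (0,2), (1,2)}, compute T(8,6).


T(K_3; x,y) = x^2 + x + y.
T(8,6) = 64 + 8 + 6 = 78.

78


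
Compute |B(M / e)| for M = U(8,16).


Contracting e from U(8,16) gives U(7,15).
Bases of U(7,15) = (15 choose 7) = 6435.

6435


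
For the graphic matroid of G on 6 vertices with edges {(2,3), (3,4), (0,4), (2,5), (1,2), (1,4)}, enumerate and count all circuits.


A circuit in a graphic matroid = edge set of a simple cycle.
G has 6 vertices and 6 edges.
Enumerating all minimal edge subsets forming cycles...
Total circuits found: 1.

1


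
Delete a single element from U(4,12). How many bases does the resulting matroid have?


Deleting e from U(4,12) gives U(4,11) since n > r.
Bases of U(4,11) = C(11,4) = 11! / (4! * 7!) = 330.

330


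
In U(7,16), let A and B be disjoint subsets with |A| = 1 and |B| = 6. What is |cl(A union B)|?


|A union B| = 1 + 6 = 7 (disjoint).
In U(7,16), cl(S) = S if |S| < 7, else cl(S) = E.
Since 7 >= 7, cl(A union B) = E.
|cl(A union B)| = 16.

16


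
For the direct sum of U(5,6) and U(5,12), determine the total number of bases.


Bases of a direct sum M1 + M2: |B| = |B(M1)| * |B(M2)|.
|B(U(5,6))| = C(6,5) = 6.
|B(U(5,12))| = C(12,5) = 792.
Total bases = 6 * 792 = 4752.

4752


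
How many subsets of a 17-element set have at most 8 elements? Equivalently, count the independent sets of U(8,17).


Independent sets of U(8,17) are all subsets of size <= 8.
Count = C(17,0) + C(17,1) + C(17,2) + C(17,3) + C(17,4) + C(17,5) + C(17,6) + C(17,7) + C(17,8)
     = 1 + 17 + 136 + 680 + 2380 + 6188 + 12376 + 19448 + 24310
     = 65536.

65536


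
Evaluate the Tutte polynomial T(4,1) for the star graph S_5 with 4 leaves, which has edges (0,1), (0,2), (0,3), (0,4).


A star on 5 vertices is a tree with 4 edges.
T(x,y) = x^(4) for any tree.
T(4,1) = 4^4 = 256.

256


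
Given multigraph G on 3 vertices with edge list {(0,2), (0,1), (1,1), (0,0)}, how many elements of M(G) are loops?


In a graphic matroid, a loop is a self-loop edge (u,u) with rank 0.
Examining all 4 edges for self-loops...
Self-loops found: (1,1), (0,0)
Number of loops = 2.

2


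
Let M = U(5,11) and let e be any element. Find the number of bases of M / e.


Contracting e from U(5,11) gives U(4,10).
Bases of U(4,10) = (10 choose 4) = 210.

210


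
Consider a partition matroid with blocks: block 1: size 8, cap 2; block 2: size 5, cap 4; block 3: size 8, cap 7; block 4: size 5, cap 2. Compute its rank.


Rank of a partition matroid = sum of min(|Si|, ci) for each block.
= min(8,2) + min(5,4) + min(8,7) + min(5,2)
= 2 + 4 + 7 + 2
= 15.

15


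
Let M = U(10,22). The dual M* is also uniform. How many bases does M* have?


The dual of U(r,n) is U(n-r, n) = U(12,22).
Bases of U(12,22) are all (12)-element subsets.
|B(M*)| = (22 choose 12) = 646646.

646646


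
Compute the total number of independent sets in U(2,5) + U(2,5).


For a direct sum, |I(M1+M2)| = |I(M1)| * |I(M2)|.
|I(U(2,5))| = sum C(5,k) for k=0..2 = 16.
|I(U(2,5))| = sum C(5,k) for k=0..2 = 16.
Total = 16 * 16 = 256.

256


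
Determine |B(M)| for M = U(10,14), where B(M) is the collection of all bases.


Bases of U(10,14) are all 10-element subsets of the 14-element ground set.
Number of bases = C(14,10).
C(14,10) = 14! / (10! * 4!) = 1001.

1001


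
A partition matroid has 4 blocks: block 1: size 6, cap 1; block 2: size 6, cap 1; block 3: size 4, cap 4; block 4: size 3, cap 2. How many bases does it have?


A basis picks exactly ci elements from block i.
Number of bases = product of C(|Si|, ci).
= C(6,1) * C(6,1) * C(4,4) * C(3,2)
= 6 * 6 * 1 * 3
= 108.

108


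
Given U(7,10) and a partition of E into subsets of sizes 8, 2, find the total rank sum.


r(Ai) = min(|Ai|, 7) for each part.
Sum = min(8,7) + min(2,7)
    = 7 + 2
    = 9.

9


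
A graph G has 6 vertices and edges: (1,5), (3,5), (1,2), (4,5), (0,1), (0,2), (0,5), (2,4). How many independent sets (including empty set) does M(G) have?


An independent set in a graphic matroid is an acyclic edge subset.
G has 6 vertices and 8 edges.
Enumerate all 2^8 = 256 subsets, checking for acyclicity.
Total independent sets = 172.

172


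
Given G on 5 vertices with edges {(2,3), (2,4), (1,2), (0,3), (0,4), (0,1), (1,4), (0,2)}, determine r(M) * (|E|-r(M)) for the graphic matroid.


r(M) = |V| - c = 5 - 1 = 4.
nullity = |E| - r(M) = 8 - 4 = 4.
Product = 4 * 4 = 16.

16


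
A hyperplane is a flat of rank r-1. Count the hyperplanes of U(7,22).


Hyperplanes of U(7,22) are flats of rank 6.
In a uniform matroid, these are exactly the (6)-element subsets.
Count = (22 choose 6) = 74613.

74613


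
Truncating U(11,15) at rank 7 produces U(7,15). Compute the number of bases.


Truncating U(11,15) to rank 7 gives U(7,15).
Bases of U(7,15) are all 7-element subsets of 15 elements.
Number of bases = C(15,7) = 6435.

6435


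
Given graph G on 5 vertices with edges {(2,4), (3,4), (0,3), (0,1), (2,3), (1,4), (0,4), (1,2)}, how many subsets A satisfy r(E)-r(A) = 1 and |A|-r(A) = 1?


R(x,y) = sum over A in 2^E of x^(r(E)-r(A)) * y^(|A|-r(A)).
G has 5 vertices, 8 edges. r(E) = 4.
Enumerate all 2^8 = 256 subsets.
Count subsets with r(E)-r(A)=1 and |A|-r(A)=1: 25.

25


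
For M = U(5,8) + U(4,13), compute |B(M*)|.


(M1+M2)* = M1* + M2*.
M1* = U(3,8), bases: C(8,3) = 56.
M2* = U(9,13), bases: C(13,9) = 715.
|B(M*)| = 56 * 715 = 40040.

40040


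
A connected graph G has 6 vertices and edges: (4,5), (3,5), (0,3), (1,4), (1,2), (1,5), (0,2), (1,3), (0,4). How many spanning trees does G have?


By Kirchhoff's matrix tree theorem, the number of spanning trees equals
the determinant of any cofactor of the Laplacian matrix L.
G has 6 vertices and 9 edges.
Computing the (5 x 5) cofactor determinant gives 69.

69


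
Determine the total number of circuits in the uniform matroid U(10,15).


In U(10,15), circuits are the (11)-element subsets.
Any set of 11 elements is dependent, and removing any one element gives
an independent set of size 10, so it is a minimal dependent set.
Number of circuits = C(15,11) = 1365.

1365


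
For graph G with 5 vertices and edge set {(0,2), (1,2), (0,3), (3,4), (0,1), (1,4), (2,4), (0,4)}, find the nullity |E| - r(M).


Cycle rank (nullity) = |E| - r(M) = |E| - (|V| - c).
|E| = 8, |V| = 5, c = 1.
Nullity = 8 - (5 - 1) = 8 - 4 = 4.

4


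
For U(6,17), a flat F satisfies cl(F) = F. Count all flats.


Flats of U(6,17): every subset of size < 6 is a flat, plus E itself.
Count = C(17,0) + C(17,1) + C(17,2) + C(17,3) + C(17,4) + C(17,5) + 1
     = 1 + 17 + 136 + 680 + 2380 + 6188 + 1
     = 9403.

9403


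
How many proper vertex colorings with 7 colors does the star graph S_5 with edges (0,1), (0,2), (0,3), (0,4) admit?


P(tree, k) = k * (k-1)^(4) for any tree on 5 vertices.
P(7) = 7 * 6^4 = 7 * 1296 = 9072.

9072


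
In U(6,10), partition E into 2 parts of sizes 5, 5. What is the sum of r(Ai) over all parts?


r(Ai) = min(|Ai|, 6) for each part.
Sum = min(5,6) + min(5,6)
    = 5 + 5
    = 10.

10


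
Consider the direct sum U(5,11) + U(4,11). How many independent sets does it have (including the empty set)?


For a direct sum, |I(M1+M2)| = |I(M1)| * |I(M2)|.
|I(U(5,11))| = sum C(11,k) for k=0..5 = 1024.
|I(U(4,11))| = sum C(11,k) for k=0..4 = 562.
Total = 1024 * 562 = 575488.

575488


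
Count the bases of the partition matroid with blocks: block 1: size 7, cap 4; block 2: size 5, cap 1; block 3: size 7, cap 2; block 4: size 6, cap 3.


A basis picks exactly ci elements from block i.
Number of bases = product of C(|Si|, ci).
= C(7,4) * C(5,1) * C(7,2) * C(6,3)
= 35 * 5 * 21 * 20
= 73500.

73500


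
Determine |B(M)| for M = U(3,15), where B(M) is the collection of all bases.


Bases of U(3,15) are all 3-element subsets of the 15-element ground set.
Number of bases = C(15,3).
C(15,3) = 15! / (3! * 12!) = 455.

455


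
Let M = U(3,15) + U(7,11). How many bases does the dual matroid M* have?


(M1+M2)* = M1* + M2*.
M1* = U(12,15), bases: C(15,12) = 455.
M2* = U(4,11), bases: C(11,4) = 330.
|B(M*)| = 455 * 330 = 150150.

150150


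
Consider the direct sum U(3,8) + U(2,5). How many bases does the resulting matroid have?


Bases of a direct sum M1 + M2: |B| = |B(M1)| * |B(M2)|.
|B(U(3,8))| = C(8,3) = 56.
|B(U(2,5))| = C(5,2) = 10.
Total bases = 56 * 10 = 560.

560


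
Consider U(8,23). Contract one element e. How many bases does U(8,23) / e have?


Contracting e from U(8,23) gives U(7,22).
Bases of U(7,22) = C(22,7) = 170544.

170544


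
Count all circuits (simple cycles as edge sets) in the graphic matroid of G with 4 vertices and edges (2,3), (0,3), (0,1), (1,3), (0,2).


A circuit in a graphic matroid = edge set of a simple cycle.
G has 4 vertices and 5 edges.
Enumerating all minimal edge subsets forming cycles...
Total circuits found: 3.

3


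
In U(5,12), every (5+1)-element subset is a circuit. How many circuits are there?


In U(5,12), circuits are the (6)-element subsets.
Any set of 6 elements is dependent, and removing any one element gives
an independent set of size 5, so it is a minimal dependent set.
Number of circuits = C(12,6) = 12! / (6! * 6!) = 924.

924


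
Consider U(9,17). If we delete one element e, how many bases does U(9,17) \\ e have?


Deleting e from U(9,17) gives U(9,16) since n > r.
Bases of U(9,16) = C(16,9) = 16! / (9! * 7!) = 11440.

11440


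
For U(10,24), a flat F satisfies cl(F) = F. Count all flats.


Flats of U(10,24): every subset of size < 10 is a flat, plus E itself.
Count = C(24,0) + C(24,1) + C(24,2) + C(24,3) + C(24,4) + C(24,5) + C(24,6) + C(24,7) + C(24,8) + C(24,9) + 1
     = 1 + 24 + 276 + 2024 + 10626 + 42504 + 134596 + 346104 + 735471 + 1307504 + 1
     = 2579131.

2579131


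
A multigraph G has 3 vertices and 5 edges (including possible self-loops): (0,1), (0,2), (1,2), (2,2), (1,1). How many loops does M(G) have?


In a graphic matroid, a loop is a self-loop edge (u,u) with rank 0.
Examining all 5 edges for self-loops...
Self-loops found: (2,2), (1,1)
Number of loops = 2.

2


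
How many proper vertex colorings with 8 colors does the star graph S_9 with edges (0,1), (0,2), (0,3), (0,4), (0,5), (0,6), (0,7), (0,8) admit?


P(tree, k) = k * (k-1)^(8) for any tree on 9 vertices.
P(8) = 8 * 7^8 = 8 * 5764801 = 46118408.

46118408


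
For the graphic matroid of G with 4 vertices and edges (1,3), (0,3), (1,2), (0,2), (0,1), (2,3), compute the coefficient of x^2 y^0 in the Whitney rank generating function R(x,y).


R(x,y) = sum over A in 2^E of x^(r(E)-r(A)) * y^(|A|-r(A)).
G has 4 vertices, 6 edges. r(E) = 3.
Enumerate all 2^6 = 64 subsets.
Count subsets with r(E)-r(A)=2 and |A|-r(A)=0: 6.

6


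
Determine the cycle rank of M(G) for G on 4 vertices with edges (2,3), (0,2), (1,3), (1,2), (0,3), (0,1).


Cycle rank (nullity) = |E| - r(M) = |E| - (|V| - c).
|E| = 6, |V| = 4, c = 1.
Nullity = 6 - (4 - 1) = 6 - 3 = 3.

3


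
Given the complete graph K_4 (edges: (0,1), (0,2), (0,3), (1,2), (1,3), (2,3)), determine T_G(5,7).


T(K_4; x,y) = x^3 + 3x^2 + 4xy + 2x + y^3 + 3y^2 + 2y.
Substituting x=5, y=7:
= 125 + 75 + 140 + 10 + 343 + 147 + 14
= 854.

854


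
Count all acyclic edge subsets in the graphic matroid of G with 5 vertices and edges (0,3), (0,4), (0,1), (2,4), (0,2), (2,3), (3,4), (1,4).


An independent set in a graphic matroid is an acyclic edge subset.
G has 5 vertices and 8 edges.
Enumerate all 2^8 = 256 subsets, checking for acyclicity.
Total independent sets = 128.

128


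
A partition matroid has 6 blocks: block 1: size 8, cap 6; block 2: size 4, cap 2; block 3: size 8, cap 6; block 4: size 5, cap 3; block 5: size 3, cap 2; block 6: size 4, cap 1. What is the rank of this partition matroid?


Rank of a partition matroid = sum of min(|Si|, ci) for each block.
= min(8,6) + min(4,2) + min(8,6) + min(5,3) + min(3,2) + min(4,1)
= 6 + 2 + 6 + 3 + 2 + 1
= 20.

20


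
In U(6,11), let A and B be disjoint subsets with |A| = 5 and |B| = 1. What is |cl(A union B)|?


|A union B| = 5 + 1 = 6 (disjoint).
In U(6,11), cl(S) = S if |S| < 6, else cl(S) = E.
Since 6 >= 6, cl(A union B) = E.
|cl(A union B)| = 11.

11


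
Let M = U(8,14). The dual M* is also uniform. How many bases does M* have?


The dual of U(r,n) is U(n-r, n) = U(6,14).
Bases of U(6,14) are all (6)-element subsets.
|B(M*)| = C(14,6) = 14! / (6! * 8!) = 3003.

3003


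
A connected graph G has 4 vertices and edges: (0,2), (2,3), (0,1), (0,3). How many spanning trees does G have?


By Kirchhoff's matrix tree theorem, the number of spanning trees equals
the determinant of any cofactor of the Laplacian matrix L.
G has 4 vertices and 4 edges.
Computing the (3 x 3) cofactor determinant gives 3.

3


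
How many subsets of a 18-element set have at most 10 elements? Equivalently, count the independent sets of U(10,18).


Independent sets of U(10,18) are all subsets of size <= 10.
Count = C(18,0) + C(18,1) + C(18,2) + C(18,3) + C(18,4) + C(18,5) + C(18,6) + C(18,7) + C(18,8) + C(18,9) + C(18,10)
     = 1 + 18 + 153 + 816 + 3060 + 8568 + 18564 + 31824 + 43758 + 48620 + 43758
     = 199140.

199140


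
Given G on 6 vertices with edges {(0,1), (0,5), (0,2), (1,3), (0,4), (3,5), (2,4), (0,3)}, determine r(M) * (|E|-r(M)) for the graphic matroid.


r(M) = |V| - c = 6 - 1 = 5.
nullity = |E| - r(M) = 8 - 5 = 3.
Product = 5 * 3 = 15.

15


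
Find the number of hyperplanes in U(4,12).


Hyperplanes of U(4,12) are flats of rank 3.
In a uniform matroid, these are exactly the (3)-element subsets.
Count = C(12,3) = (12 * 11 * 10) / (1 * 2 * 3) = 220.

220


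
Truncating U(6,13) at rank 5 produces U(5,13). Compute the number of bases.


Truncating U(6,13) to rank 5 gives U(5,13).
Bases of U(5,13) are all 5-element subsets of 13 elements.
Number of bases = (13 choose 5) = 1287.

1287


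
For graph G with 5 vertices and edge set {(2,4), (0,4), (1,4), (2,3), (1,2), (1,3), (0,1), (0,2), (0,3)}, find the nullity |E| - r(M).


Cycle rank (nullity) = |E| - r(M) = |E| - (|V| - c).
|E| = 9, |V| = 5, c = 1.
Nullity = 9 - (5 - 1) = 9 - 4 = 5.

5


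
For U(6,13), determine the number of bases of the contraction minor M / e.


Contracting e from U(6,13) gives U(5,12).
Bases of U(5,12) = C(12,5) = 12! / (5! * 7!) = 792.

792


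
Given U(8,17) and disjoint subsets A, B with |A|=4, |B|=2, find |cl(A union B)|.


|A union B| = 4 + 2 = 6 (disjoint).
In U(8,17), cl(S) = S if |S| < 8, else cl(S) = E.
Since 6 < 8, cl(A union B) = A union B.
|cl(A union B)| = 6.

6


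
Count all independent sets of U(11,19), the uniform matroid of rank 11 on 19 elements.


Independent sets of U(11,19) are all subsets of size <= 11.
Count = (19 choose 0) + (19 choose 1) + (19 choose 2) + (19 choose 3) + (19 choose 4) + (19 choose 5) + (19 choose 6) + (19 choose 7) + (19 choose 8) + (19 choose 9) + (19 choose 10) + (19 choose 11)
     = 1 + 19 + 171 + 969 + 3876 + 11628 + 27132 + 50388 + 75582 + 92378 + 92378 + 75582
     = 430104.

430104


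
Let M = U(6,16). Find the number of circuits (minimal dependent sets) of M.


In U(6,16), circuits are the (7)-element subsets.
Any set of 7 elements is dependent, and removing any one element gives
an independent set of size 6, so it is a minimal dependent set.
Number of circuits = (16 choose 7) = 11440.

11440


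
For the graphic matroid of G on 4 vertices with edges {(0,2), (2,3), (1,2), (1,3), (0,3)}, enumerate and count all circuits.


A circuit in a graphic matroid = edge set of a simple cycle.
G has 4 vertices and 5 edges.
Enumerating all minimal edge subsets forming cycles...
Total circuits found: 3.

3


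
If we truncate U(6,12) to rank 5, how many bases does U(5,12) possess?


Truncating U(6,12) to rank 5 gives U(5,12).
Bases of U(5,12) are all 5-element subsets of 12 elements.
Number of bases = C(12,5) = 792.

792


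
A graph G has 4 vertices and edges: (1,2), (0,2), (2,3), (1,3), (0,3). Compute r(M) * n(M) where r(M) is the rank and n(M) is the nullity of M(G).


r(M) = |V| - c = 4 - 1 = 3.
nullity = |E| - r(M) = 5 - 3 = 2.
Product = 3 * 2 = 6.

6


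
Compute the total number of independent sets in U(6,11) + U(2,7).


For a direct sum, |I(M1+M2)| = |I(M1)| * |I(M2)|.
|I(U(6,11))| = sum C(11,k) for k=0..6 = 1486.
|I(U(2,7))| = sum C(7,k) for k=0..2 = 29.
Total = 1486 * 29 = 43094.

43094


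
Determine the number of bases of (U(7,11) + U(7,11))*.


(M1+M2)* = M1* + M2*.
M1* = U(4,11), bases: C(11,4) = 330.
M2* = U(4,11), bases: C(11,4) = 330.
|B(M*)| = 330 * 330 = 108900.

108900


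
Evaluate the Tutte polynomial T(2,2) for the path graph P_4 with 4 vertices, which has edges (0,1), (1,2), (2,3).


A path on 4 vertices is a tree with 3 edges.
T(x,y) = x^(3) for any tree.
T(2,2) = 2^3 = 8.

8


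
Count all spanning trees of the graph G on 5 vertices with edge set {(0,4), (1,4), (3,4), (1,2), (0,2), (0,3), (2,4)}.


By Kirchhoff's matrix tree theorem, the number of spanning trees equals
the determinant of any cofactor of the Laplacian matrix L.
G has 5 vertices and 7 edges.
Computing the (4 x 4) cofactor determinant gives 21.

21


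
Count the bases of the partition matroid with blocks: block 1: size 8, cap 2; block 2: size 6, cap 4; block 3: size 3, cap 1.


A basis picks exactly ci elements from block i.
Number of bases = product of C(|Si|, ci).
= C(8,2) * C(6,4) * C(3,1)
= 28 * 15 * 3
= 1260.

1260


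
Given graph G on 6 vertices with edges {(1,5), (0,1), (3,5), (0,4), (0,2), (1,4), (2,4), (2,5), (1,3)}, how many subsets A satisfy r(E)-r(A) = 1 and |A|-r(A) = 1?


R(x,y) = sum over A in 2^E of x^(r(E)-r(A)) * y^(|A|-r(A)).
G has 6 vertices, 9 edges. r(E) = 5.
Enumerate all 2^9 = 512 subsets.
Count subsets with r(E)-r(A)=1 and |A|-r(A)=1: 61.

61


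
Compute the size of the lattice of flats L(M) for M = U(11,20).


Flats of U(11,20): every subset of size < 11 is a flat, plus E itself.
Count = C(20,0) + C(20,1) + C(20,2) + C(20,3) + C(20,4) + C(20,5) + C(20,6) + C(20,7) + C(20,8) + C(20,9) + C(20,10) + 1
     = 1 + 20 + 190 + 1140 + 4845 + 15504 + 38760 + 77520 + 125970 + 167960 + 184756 + 1
     = 616667.

616667


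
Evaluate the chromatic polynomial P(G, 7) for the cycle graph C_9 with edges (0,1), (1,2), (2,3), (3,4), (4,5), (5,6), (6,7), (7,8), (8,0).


P(C_9, k) = (k-1)^9 + (-1)^9*(k-1).
P(7) = (6)^9 - 6
= 10077696 - 6 = 10077690.

10077690


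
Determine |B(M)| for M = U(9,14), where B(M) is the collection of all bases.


Bases of U(9,14) are all 9-element subsets of the 14-element ground set.
Number of bases = C(14,9).
C(14,9) = 14! / (9! * 5!) = 2002.

2002


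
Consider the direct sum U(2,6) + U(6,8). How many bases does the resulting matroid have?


Bases of a direct sum M1 + M2: |B| = |B(M1)| * |B(M2)|.
|B(U(2,6))| = C(6,2) = 15.
|B(U(6,8))| = C(8,6) = 28.
Total bases = 15 * 28 = 420.

420


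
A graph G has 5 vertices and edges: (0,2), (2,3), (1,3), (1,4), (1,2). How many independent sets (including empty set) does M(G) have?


An independent set in a graphic matroid is an acyclic edge subset.
G has 5 vertices and 5 edges.
Enumerate all 2^5 = 32 subsets, checking for acyclicity.
Total independent sets = 28.

28


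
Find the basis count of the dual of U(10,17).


The dual of U(r,n) is U(n-r, n) = U(7,17).
Bases of U(7,17) are all (7)-element subsets.
|B(M*)| = (17 choose 7) = 19448.

19448


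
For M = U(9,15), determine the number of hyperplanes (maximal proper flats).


Hyperplanes of U(9,15) are flats of rank 8.
In a uniform matroid, these are exactly the (8)-element subsets.
Count = (15 choose 8) = 6435.

6435


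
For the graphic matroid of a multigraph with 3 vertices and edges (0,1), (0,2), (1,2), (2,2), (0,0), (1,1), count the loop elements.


In a graphic matroid, a loop is a self-loop edge (u,u) with rank 0.
Examining all 6 edges for self-loops...
Self-loops found: (2,2), (0,0), (1,1)
Number of loops = 3.

3


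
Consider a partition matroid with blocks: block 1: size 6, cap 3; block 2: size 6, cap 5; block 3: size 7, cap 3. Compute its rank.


Rank of a partition matroid = sum of min(|Si|, ci) for each block.
= min(6,3) + min(6,5) + min(7,3)
= 3 + 5 + 3
= 11.

11


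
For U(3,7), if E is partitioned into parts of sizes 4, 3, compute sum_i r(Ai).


r(Ai) = min(|Ai|, 3) for each part.
Sum = min(4,3) + min(3,3)
    = 3 + 3
    = 6.

6


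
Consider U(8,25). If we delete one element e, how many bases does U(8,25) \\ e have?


Deleting e from U(8,25) gives U(8,24) since n > r.
Bases of U(8,24) = (24 choose 8) = 735471.

735471


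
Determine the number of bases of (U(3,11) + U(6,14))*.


(M1+M2)* = M1* + M2*.
M1* = U(8,11), bases: C(11,8) = 165.
M2* = U(8,14), bases: C(14,8) = 3003.
|B(M*)| = 165 * 3003 = 495495.

495495


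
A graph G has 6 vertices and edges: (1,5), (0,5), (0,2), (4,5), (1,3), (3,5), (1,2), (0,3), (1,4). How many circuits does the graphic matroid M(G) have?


A circuit in a graphic matroid = edge set of a simple cycle.
G has 6 vertices and 9 edges.
Enumerating all minimal edge subsets forming cycles...
Total circuits found: 12.

12


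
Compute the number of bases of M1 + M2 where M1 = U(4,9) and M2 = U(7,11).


Bases of a direct sum M1 + M2: |B| = |B(M1)| * |B(M2)|.
|B(U(4,9))| = C(9,4) = 126.
|B(U(7,11))| = C(11,7) = 330.
Total bases = 126 * 330 = 41580.

41580


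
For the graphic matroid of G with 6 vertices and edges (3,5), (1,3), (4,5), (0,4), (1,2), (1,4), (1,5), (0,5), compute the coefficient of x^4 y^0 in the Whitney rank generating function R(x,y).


R(x,y) = sum over A in 2^E of x^(r(E)-r(A)) * y^(|A|-r(A)).
G has 6 vertices, 8 edges. r(E) = 5.
Enumerate all 2^8 = 256 subsets.
Count subsets with r(E)-r(A)=4 and |A|-r(A)=0: 8.

8


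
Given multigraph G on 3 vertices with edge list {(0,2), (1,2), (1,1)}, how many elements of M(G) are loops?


In a graphic matroid, a loop is a self-loop edge (u,u) with rank 0.
Examining all 3 edges for self-loops...
Self-loops found: (1,1)
Number of loops = 1.

1


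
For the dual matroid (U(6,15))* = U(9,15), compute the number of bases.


The dual of U(r,n) is U(n-r, n) = U(9,15).
Bases of U(9,15) are all (9)-element subsets.
|B(M*)| = (15 choose 9) = 5005.

5005


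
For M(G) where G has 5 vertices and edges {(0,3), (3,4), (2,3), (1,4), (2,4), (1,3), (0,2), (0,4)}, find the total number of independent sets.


An independent set in a graphic matroid is an acyclic edge subset.
G has 5 vertices and 8 edges.
Enumerate all 2^8 = 256 subsets, checking for acyclicity.
Total independent sets = 128.

128


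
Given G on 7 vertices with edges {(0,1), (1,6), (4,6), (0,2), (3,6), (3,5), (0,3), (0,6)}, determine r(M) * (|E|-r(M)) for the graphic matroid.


r(M) = |V| - c = 7 - 1 = 6.
nullity = |E| - r(M) = 8 - 6 = 2.
Product = 6 * 2 = 12.

12


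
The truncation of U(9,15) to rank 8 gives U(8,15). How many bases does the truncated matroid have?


Truncating U(9,15) to rank 8 gives U(8,15).
Bases of U(8,15) are all 8-element subsets of 15 elements.
Number of bases = C(15,8) = 6435.

6435


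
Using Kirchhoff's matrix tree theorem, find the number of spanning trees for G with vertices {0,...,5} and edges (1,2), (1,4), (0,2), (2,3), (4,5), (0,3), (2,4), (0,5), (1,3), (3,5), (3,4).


By Kirchhoff's matrix tree theorem, the number of spanning trees equals
the determinant of any cofactor of the Laplacian matrix L.
G has 6 vertices and 11 edges.
Computing the (5 x 5) cofactor determinant gives 209.

209


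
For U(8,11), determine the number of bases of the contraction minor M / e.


Contracting e from U(8,11) gives U(7,10).
Bases of U(7,10) = (10 choose 7) = 120.

120


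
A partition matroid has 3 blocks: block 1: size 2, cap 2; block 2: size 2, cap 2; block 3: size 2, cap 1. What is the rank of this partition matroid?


Rank of a partition matroid = sum of min(|Si|, ci) for each block.
= min(2,2) + min(2,2) + min(2,1)
= 2 + 2 + 1
= 5.

5


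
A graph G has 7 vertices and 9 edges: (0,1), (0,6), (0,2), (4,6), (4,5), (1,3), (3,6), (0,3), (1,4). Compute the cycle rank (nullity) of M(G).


Cycle rank (nullity) = |E| - r(M) = |E| - (|V| - c).
|E| = 9, |V| = 7, c = 1.
Nullity = 9 - (7 - 1) = 9 - 6 = 3.

3


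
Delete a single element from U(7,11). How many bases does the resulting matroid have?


Deleting e from U(7,11) gives U(7,10) since n > r.
Bases of U(7,10) = (10 choose 7) = 120.

120


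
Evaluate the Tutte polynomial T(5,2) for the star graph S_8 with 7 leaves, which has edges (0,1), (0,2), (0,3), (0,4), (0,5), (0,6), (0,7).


A star on 8 vertices is a tree with 7 edges.
T(x,y) = x^(7) for any tree.
T(5,2) = 5^7 = 78125.

78125


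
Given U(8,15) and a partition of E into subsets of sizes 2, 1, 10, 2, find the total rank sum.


r(Ai) = min(|Ai|, 8) for each part.
Sum = min(2,8) + min(1,8) + min(10,8) + min(2,8)
    = 2 + 1 + 8 + 2
    = 13.

13


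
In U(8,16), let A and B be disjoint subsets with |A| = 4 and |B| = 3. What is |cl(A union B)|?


|A union B| = 4 + 3 = 7 (disjoint).
In U(8,16), cl(S) = S if |S| < 8, else cl(S) = E.
Since 7 < 8, cl(A union B) = A union B.
|cl(A union B)| = 7.

7


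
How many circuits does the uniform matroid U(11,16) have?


In U(11,16), circuits are the (12)-element subsets.
Any set of 12 elements is dependent, and removing any one element gives
an independent set of size 11, so it is a minimal dependent set.
Number of circuits = (16 choose 12) = 1820.

1820


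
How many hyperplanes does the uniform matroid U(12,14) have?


Hyperplanes of U(12,14) are flats of rank 11.
In a uniform matroid, these are exactly the (11)-element subsets.
Count = (14 choose 11) = 364.

364


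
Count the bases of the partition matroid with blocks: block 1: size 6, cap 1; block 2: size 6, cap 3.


A basis picks exactly ci elements from block i.
Number of bases = product of C(|Si|, ci).
= C(6,1) * C(6,3)
= 6 * 20
= 120.

120


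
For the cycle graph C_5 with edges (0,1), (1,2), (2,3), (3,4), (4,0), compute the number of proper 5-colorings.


P(C_5, k) = (k-1)^5 + (-1)^5*(k-1).
P(5) = (4)^5 - 4
= 1024 - 4 = 1020.

1020


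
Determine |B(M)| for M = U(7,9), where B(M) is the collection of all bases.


Bases of U(7,9) are all 7-element subsets of the 9-element ground set.
Number of bases = C(9,7).
(9 choose 7) = 36.

36


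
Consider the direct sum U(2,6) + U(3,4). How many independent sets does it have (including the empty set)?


For a direct sum, |I(M1+M2)| = |I(M1)| * |I(M2)|.
|I(U(2,6))| = sum C(6,k) for k=0..2 = 22.
|I(U(3,4))| = sum C(4,k) for k=0..3 = 15.
Total = 22 * 15 = 330.

330


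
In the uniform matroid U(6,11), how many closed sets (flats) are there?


Flats of U(6,11): every subset of size < 6 is a flat, plus E itself.
Count = C(11,0) + C(11,1) + C(11,2) + C(11,3) + C(11,4) + C(11,5) + 1
     = 1 + 11 + 55 + 165 + 330 + 462 + 1
     = 1025.

1025


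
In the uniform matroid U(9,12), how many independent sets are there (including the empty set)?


Independent sets of U(9,12) are all subsets of size <= 9.
Count = (12 choose 0) + (12 choose 1) + (12 choose 2) + (12 choose 3) + (12 choose 4) + (12 choose 5) + (12 choose 6) + (12 choose 7) + (12 choose 8) + (12 choose 9)
     = 1 + 12 + 66 + 220 + 495 + 792 + 924 + 792 + 495 + 220
     = 4017.

4017


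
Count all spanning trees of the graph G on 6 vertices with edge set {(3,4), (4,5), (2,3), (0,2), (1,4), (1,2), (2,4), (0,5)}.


By Kirchhoff's matrix tree theorem, the number of spanning trees equals
the determinant of any cofactor of the Laplacian matrix L.
G has 6 vertices and 8 edges.
Computing the (5 x 5) cofactor determinant gives 28.

28


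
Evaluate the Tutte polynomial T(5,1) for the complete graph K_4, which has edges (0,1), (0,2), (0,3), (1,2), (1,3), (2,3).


T(K_4; x,y) = x^3 + 3x^2 + 4xy + 2x + y^3 + 3y^2 + 2y.
Substituting x=5, y=1:
= 125 + 75 + 20 + 10 + 1 + 3 + 2
= 236.

236


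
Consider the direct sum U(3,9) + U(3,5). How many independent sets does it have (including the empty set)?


For a direct sum, |I(M1+M2)| = |I(M1)| * |I(M2)|.
|I(U(3,9))| = sum C(9,k) for k=0..3 = 130.
|I(U(3,5))| = sum C(5,k) for k=0..3 = 26.
Total = 130 * 26 = 3380.

3380


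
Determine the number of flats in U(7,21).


Flats of U(7,21): every subset of size < 7 is a flat, plus E itself.
Count = (21 choose 0) + (21 choose 1) + (21 choose 2) + (21 choose 3) + (21 choose 4) + (21 choose 5) + (21 choose 6) + 1
     = 1 + 21 + 210 + 1330 + 5985 + 20349 + 54264 + 1
     = 82161.

82161


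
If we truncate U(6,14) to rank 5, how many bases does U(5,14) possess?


Truncating U(6,14) to rank 5 gives U(5,14).
Bases of U(5,14) are all 5-element subsets of 14 elements.
Number of bases = C(14,5) = 14! / (5! * 9!) = 2002.

2002


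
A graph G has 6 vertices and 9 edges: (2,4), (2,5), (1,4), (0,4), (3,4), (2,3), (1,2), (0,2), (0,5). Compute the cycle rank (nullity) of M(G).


Cycle rank (nullity) = |E| - r(M) = |E| - (|V| - c).
|E| = 9, |V| = 6, c = 1.
Nullity = 9 - (6 - 1) = 9 - 5 = 4.

4


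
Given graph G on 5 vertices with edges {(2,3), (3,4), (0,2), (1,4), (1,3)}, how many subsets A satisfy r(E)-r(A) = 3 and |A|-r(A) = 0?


R(x,y) = sum over A in 2^E of x^(r(E)-r(A)) * y^(|A|-r(A)).
G has 5 vertices, 5 edges. r(E) = 4.
Enumerate all 2^5 = 32 subsets.
Count subsets with r(E)-r(A)=3 and |A|-r(A)=0: 5.

5


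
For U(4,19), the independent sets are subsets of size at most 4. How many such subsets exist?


Independent sets of U(4,19) are all subsets of size <= 4.
Count = C(19,0) + C(19,1) + C(19,2) + C(19,3) + C(19,4)
     = 1 + 19 + 171 + 969 + 3876
     = 5036.

5036


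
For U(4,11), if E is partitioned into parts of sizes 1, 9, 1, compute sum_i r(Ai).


r(Ai) = min(|Ai|, 4) for each part.
Sum = min(1,4) + min(9,4) + min(1,4)
    = 1 + 4 + 1
    = 6.

6


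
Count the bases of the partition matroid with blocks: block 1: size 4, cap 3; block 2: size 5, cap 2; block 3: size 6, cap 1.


A basis picks exactly ci elements from block i.
Number of bases = product of C(|Si|, ci).
= C(4,3) * C(5,2) * C(6,1)
= 4 * 10 * 6
= 240.

240


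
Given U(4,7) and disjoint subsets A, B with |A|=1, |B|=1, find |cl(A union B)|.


|A union B| = 1 + 1 = 2 (disjoint).
In U(4,7), cl(S) = S if |S| < 4, else cl(S) = E.
Since 2 < 4, cl(A union B) = A union B.
|cl(A union B)| = 2.

2


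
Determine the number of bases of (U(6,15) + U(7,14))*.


(M1+M2)* = M1* + M2*.
M1* = U(9,15), bases: C(15,9) = 5005.
M2* = U(7,14), bases: C(14,7) = 3432.
|B(M*)| = 5005 * 3432 = 17177160.

17177160


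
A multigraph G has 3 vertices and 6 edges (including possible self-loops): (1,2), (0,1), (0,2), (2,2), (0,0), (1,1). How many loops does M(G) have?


In a graphic matroid, a loop is a self-loop edge (u,u) with rank 0.
Examining all 6 edges for self-loops...
Self-loops found: (2,2), (0,0), (1,1)
Number of loops = 3.

3


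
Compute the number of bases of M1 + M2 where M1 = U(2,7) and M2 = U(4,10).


Bases of a direct sum M1 + M2: |B| = |B(M1)| * |B(M2)|.
|B(U(2,7))| = C(7,2) = 21.
|B(U(4,10))| = C(10,4) = 210.
Total bases = 21 * 210 = 4410.

4410


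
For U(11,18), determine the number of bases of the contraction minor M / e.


Contracting e from U(11,18) gives U(10,17).
Bases of U(10,17) = C(17,10) = 17! / (10! * 7!) = 19448.

19448


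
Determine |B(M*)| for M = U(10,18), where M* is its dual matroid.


The dual of U(r,n) is U(n-r, n) = U(8,18).
Bases of U(8,18) are all (8)-element subsets.
|B(M*)| = C(18,8) = 18! / (8! * 10!) = 43758.

43758


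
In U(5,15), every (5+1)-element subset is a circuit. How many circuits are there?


In U(5,15), circuits are the (6)-element subsets.
Any set of 6 elements is dependent, and removing any one element gives
an independent set of size 5, so it is a minimal dependent set.
Number of circuits = (15 choose 6) = 5005.

5005


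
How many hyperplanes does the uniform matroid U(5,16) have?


Hyperplanes of U(5,16) are flats of rank 4.
In a uniform matroid, these are exactly the (4)-element subsets.
Count = (16 choose 4) = 1820.

1820


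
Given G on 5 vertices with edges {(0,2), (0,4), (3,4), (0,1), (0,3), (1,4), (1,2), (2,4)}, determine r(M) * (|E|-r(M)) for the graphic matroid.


r(M) = |V| - c = 5 - 1 = 4.
nullity = |E| - r(M) = 8 - 4 = 4.
Product = 4 * 4 = 16.

16


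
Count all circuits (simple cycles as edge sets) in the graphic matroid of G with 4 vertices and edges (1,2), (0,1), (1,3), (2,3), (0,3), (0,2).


A circuit in a graphic matroid = edge set of a simple cycle.
G has 4 vertices and 6 edges.
Enumerating all minimal edge subsets forming cycles...
Total circuits found: 7.

7


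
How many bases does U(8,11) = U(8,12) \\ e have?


Deleting e from U(8,12) gives U(8,11) since n > r.
Bases of U(8,11) = C(11,8) = 165.

165
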